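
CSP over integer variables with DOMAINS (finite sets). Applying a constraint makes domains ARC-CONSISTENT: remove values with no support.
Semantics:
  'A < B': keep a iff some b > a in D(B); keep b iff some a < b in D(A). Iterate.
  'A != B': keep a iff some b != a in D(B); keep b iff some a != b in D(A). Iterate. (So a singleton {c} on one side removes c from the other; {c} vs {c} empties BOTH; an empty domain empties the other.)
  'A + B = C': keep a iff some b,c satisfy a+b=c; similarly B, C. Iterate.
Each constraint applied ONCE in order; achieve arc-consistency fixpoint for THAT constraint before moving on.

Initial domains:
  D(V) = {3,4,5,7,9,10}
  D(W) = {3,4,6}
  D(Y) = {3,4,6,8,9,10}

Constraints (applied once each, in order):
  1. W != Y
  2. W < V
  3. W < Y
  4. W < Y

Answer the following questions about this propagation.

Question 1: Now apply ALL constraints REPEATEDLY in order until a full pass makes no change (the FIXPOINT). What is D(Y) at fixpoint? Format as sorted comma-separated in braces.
pass 0 (initial): D(Y)={3,4,6,8,9,10}
pass 1: V {3,4,5,7,9,10}->{4,5,7,9,10}; Y {3,4,6,8,9,10}->{4,6,8,9,10}
pass 2: no change
Fixpoint after 2 passes: D(Y) = {4,6,8,9,10}

Answer: {4,6,8,9,10}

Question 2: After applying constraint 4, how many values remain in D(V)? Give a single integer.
Constraint 1 (W != Y) on D(W)={3,4,6} D(Y)={3,4,6,8,9,10}: no change
Constraint 2 (W < V) on D(W)={3,4,6} D(V)={3,4,5,7,9,10}: V {3,4,5,7,9,10}->{4,5,7,9,10}
Constraint 3 (W < Y) on D(W)={3,4,6} D(Y)={3,4,6,8,9,10}: Y {3,4,6,8,9,10}->{4,6,8,9,10}
Constraint 4 (W < Y) on D(W)={3,4,6} D(Y)={4,6,8,9,10}: no change
So after constraint 4: D(V)={4,5,7,9,10}, size = 5

Answer: 5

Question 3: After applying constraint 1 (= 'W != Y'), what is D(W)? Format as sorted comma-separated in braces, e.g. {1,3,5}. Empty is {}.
Constraint 1 (W != Y) on D(W)={3,4,6} D(Y)={3,4,6,8,9,10}: no change
So after constraint 1: D(W) = {3,4,6}

Answer: {3,4,6}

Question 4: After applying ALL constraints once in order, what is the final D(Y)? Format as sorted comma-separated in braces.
Answer: {4,6,8,9,10}

Derivation:
Constraint 1 (W != Y) on D(W)={3,4,6} D(Y)={3,4,6,8,9,10}: no change
Constraint 2 (W < V) on D(W)={3,4,6} D(V)={3,4,5,7,9,10}: V {3,4,5,7,9,10}->{4,5,7,9,10}
Constraint 3 (W < Y) on D(W)={3,4,6} D(Y)={3,4,6,8,9,10}: Y {3,4,6,8,9,10}->{4,6,8,9,10}
Constraint 4 (W < Y) on D(W)={3,4,6} D(Y)={4,6,8,9,10}: no change
So after all 4 constraints: D(Y) = {4,6,8,9,10}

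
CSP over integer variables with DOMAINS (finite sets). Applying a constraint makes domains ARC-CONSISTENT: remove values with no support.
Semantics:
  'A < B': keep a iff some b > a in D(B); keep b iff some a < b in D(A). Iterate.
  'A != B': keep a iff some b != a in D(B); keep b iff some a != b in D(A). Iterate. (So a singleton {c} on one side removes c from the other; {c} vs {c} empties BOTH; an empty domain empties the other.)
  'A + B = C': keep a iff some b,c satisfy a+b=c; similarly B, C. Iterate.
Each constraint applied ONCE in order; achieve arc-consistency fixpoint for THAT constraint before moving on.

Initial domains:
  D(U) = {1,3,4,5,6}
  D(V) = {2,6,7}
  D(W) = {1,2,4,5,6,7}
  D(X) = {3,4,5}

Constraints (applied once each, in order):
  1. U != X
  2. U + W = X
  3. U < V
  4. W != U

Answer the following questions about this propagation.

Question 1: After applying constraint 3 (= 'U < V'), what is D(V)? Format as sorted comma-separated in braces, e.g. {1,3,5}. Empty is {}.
Constraint 1 (U != X) on D(U)={1,3,4,5,6} D(X)={3,4,5}: no change
Constraint 2 (U + W = X) on D(U)={1,3,4,5,6} D(W)={1,2,4,5,6,7} D(X)={3,4,5}: U {1,3,4,5,6}->{1,3,4}; W {1,2,4,5,6,7}->{1,2,4}
Constraint 3 (U < V) on D(U)={1,3,4} D(V)={2,6,7}: no change
So after constraint 3: D(V) = {2,6,7}

Answer: {2,6,7}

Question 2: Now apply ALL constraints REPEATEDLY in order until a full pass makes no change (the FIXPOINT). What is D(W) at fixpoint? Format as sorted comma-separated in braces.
pass 0 (initial): D(W)={1,2,4,5,6,7}
pass 1: U {1,3,4,5,6}->{1,3,4}; W {1,2,4,5,6,7}->{1,2,4}
pass 2: no change
Fixpoint after 2 passes: D(W) = {1,2,4}

Answer: {1,2,4}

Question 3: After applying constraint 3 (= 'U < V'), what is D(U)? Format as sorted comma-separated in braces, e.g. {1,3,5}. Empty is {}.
Constraint 1 (U != X) on D(U)={1,3,4,5,6} D(X)={3,4,5}: no change
Constraint 2 (U + W = X) on D(U)={1,3,4,5,6} D(W)={1,2,4,5,6,7} D(X)={3,4,5}: U {1,3,4,5,6}->{1,3,4}; W {1,2,4,5,6,7}->{1,2,4}
Constraint 3 (U < V) on D(U)={1,3,4} D(V)={2,6,7}: no change
So after constraint 3: D(U) = {1,3,4}

Answer: {1,3,4}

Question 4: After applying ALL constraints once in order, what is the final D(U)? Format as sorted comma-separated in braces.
Constraint 1 (U != X) on D(U)={1,3,4,5,6} D(X)={3,4,5}: no change
Constraint 2 (U + W = X) on D(U)={1,3,4,5,6} D(W)={1,2,4,5,6,7} D(X)={3,4,5}: U {1,3,4,5,6}->{1,3,4}; W {1,2,4,5,6,7}->{1,2,4}
Constraint 3 (U < V) on D(U)={1,3,4} D(V)={2,6,7}: no change
Constraint 4 (W != U) on D(W)={1,2,4} D(U)={1,3,4}: no change
So after all 4 constraints: D(U) = {1,3,4}

Answer: {1,3,4}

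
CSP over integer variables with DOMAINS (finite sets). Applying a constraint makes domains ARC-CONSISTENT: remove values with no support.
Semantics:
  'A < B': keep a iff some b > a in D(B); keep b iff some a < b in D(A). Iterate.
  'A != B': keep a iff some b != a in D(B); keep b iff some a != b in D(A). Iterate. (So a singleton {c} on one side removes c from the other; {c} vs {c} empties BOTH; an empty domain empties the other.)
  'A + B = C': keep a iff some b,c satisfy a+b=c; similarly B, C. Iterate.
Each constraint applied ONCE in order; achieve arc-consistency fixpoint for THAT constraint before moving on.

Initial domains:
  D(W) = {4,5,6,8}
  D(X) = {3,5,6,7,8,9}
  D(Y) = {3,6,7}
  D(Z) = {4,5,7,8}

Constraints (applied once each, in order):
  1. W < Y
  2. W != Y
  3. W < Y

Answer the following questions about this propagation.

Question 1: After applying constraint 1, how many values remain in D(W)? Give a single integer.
Answer: 3

Derivation:
Constraint 1 (W < Y) on D(W)={4,5,6,8} D(Y)={3,6,7}: W {4,5,6,8}->{4,5,6}; Y {3,6,7}->{6,7}
So after constraint 1: D(W)={4,5,6}, size = 3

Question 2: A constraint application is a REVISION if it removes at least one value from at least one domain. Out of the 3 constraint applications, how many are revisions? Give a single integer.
Answer: 1

Derivation:
Constraint 1 (W < Y) on D(W)={4,5,6,8} D(Y)={3,6,7}: W {4,5,6,8}->{4,5,6}; Y {3,6,7}->{6,7} => REVISION
Constraint 2 (W != Y) on D(W)={4,5,6} D(Y)={6,7}: no change => not a revision
Constraint 3 (W < Y) on D(W)={4,5,6} D(Y)={6,7}: no change => not a revision
Total revisions = 1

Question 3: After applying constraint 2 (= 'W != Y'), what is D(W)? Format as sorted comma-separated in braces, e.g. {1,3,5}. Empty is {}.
Answer: {4,5,6}

Derivation:
Constraint 1 (W < Y) on D(W)={4,5,6,8} D(Y)={3,6,7}: W {4,5,6,8}->{4,5,6}; Y {3,6,7}->{6,7}
Constraint 2 (W != Y) on D(W)={4,5,6} D(Y)={6,7}: no change
So after constraint 2: D(W) = {4,5,6}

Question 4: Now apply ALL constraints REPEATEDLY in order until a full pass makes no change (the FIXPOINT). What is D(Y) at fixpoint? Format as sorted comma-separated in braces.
Answer: {6,7}

Derivation:
pass 0 (initial): D(Y)={3,6,7}
pass 1: W {4,5,6,8}->{4,5,6}; Y {3,6,7}->{6,7}
pass 2: no change
Fixpoint after 2 passes: D(Y) = {6,7}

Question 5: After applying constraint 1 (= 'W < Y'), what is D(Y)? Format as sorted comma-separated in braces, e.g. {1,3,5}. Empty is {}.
Constraint 1 (W < Y) on D(W)={4,5,6,8} D(Y)={3,6,7}: W {4,5,6,8}->{4,5,6}; Y {3,6,7}->{6,7}
So after constraint 1: D(Y) = {6,7}

Answer: {6,7}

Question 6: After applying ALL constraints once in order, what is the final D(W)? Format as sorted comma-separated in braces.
Constraint 1 (W < Y) on D(W)={4,5,6,8} D(Y)={3,6,7}: W {4,5,6,8}->{4,5,6}; Y {3,6,7}->{6,7}
Constraint 2 (W != Y) on D(W)={4,5,6} D(Y)={6,7}: no change
Constraint 3 (W < Y) on D(W)={4,5,6} D(Y)={6,7}: no change
So after all 3 constraints: D(W) = {4,5,6}

Answer: {4,5,6}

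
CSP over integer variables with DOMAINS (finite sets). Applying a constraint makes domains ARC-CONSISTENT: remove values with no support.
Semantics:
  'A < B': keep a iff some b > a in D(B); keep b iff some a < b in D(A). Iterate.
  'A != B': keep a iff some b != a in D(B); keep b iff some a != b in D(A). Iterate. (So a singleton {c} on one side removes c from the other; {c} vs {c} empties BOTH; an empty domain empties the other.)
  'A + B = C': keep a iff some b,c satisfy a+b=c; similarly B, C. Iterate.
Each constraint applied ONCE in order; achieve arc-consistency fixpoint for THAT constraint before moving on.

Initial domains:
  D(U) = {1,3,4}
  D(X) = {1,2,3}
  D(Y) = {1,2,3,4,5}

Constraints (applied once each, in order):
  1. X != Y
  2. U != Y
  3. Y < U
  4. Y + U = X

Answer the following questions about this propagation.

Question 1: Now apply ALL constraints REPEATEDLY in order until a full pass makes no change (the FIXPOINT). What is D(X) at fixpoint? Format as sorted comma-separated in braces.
Answer: {}

Derivation:
pass 0 (initial): D(X)={1,2,3}
pass 1: U {1,3,4}->{}; X {1,2,3}->{}; Y {1,2,3,4,5}->{}
pass 2: no change
Fixpoint after 2 passes: D(X) = {}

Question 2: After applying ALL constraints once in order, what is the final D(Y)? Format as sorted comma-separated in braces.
Answer: {}

Derivation:
Constraint 1 (X != Y) on D(X)={1,2,3} D(Y)={1,2,3,4,5}: no change
Constraint 2 (U != Y) on D(U)={1,3,4} D(Y)={1,2,3,4,5}: no change
Constraint 3 (Y < U) on D(Y)={1,2,3,4,5} D(U)={1,3,4}: Y {1,2,3,4,5}->{1,2,3}; U {1,3,4}->{3,4}
Constraint 4 (Y + U = X) on D(Y)={1,2,3} D(U)={3,4} D(X)={1,2,3}: Y {1,2,3}->{}; U {3,4}->{}; X {1,2,3}->{}
So after all 4 constraints: D(Y) = {}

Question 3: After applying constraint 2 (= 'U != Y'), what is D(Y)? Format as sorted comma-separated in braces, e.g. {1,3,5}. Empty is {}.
Answer: {1,2,3,4,5}

Derivation:
Constraint 1 (X != Y) on D(X)={1,2,3} D(Y)={1,2,3,4,5}: no change
Constraint 2 (U != Y) on D(U)={1,3,4} D(Y)={1,2,3,4,5}: no change
So after constraint 2: D(Y) = {1,2,3,4,5}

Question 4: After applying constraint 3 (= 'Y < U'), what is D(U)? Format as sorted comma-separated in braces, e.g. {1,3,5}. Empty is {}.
Constraint 1 (X != Y) on D(X)={1,2,3} D(Y)={1,2,3,4,5}: no change
Constraint 2 (U != Y) on D(U)={1,3,4} D(Y)={1,2,3,4,5}: no change
Constraint 3 (Y < U) on D(Y)={1,2,3,4,5} D(U)={1,3,4}: Y {1,2,3,4,5}->{1,2,3}; U {1,3,4}->{3,4}
So after constraint 3: D(U) = {3,4}

Answer: {3,4}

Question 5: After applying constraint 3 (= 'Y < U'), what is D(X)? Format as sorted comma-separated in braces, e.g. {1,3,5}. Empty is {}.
Answer: {1,2,3}

Derivation:
Constraint 1 (X != Y) on D(X)={1,2,3} D(Y)={1,2,3,4,5}: no change
Constraint 2 (U != Y) on D(U)={1,3,4} D(Y)={1,2,3,4,5}: no change
Constraint 3 (Y < U) on D(Y)={1,2,3,4,5} D(U)={1,3,4}: Y {1,2,3,4,5}->{1,2,3}; U {1,3,4}->{3,4}
So after constraint 3: D(X) = {1,2,3}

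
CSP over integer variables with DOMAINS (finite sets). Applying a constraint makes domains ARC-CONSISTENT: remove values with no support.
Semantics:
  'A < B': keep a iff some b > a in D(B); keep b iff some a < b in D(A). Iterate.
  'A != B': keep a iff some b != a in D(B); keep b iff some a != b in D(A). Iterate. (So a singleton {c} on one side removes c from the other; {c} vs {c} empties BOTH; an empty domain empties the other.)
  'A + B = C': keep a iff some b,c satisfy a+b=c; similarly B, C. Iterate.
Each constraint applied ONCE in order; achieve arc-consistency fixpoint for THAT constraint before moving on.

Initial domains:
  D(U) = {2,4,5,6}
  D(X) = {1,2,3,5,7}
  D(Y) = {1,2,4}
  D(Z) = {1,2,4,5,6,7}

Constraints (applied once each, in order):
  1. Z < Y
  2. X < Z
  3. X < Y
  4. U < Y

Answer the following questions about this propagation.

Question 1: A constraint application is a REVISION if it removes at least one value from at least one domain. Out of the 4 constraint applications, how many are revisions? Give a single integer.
Answer: 3

Derivation:
Constraint 1 (Z < Y) on D(Z)={1,2,4,5,6,7} D(Y)={1,2,4}: Z {1,2,4,5,6,7}->{1,2}; Y {1,2,4}->{2,4} => REVISION
Constraint 2 (X < Z) on D(X)={1,2,3,5,7} D(Z)={1,2}: X {1,2,3,5,7}->{1}; Z {1,2}->{2} => REVISION
Constraint 3 (X < Y) on D(X)={1} D(Y)={2,4}: no change => not a revision
Constraint 4 (U < Y) on D(U)={2,4,5,6} D(Y)={2,4}: U {2,4,5,6}->{2}; Y {2,4}->{4} => REVISION
Total revisions = 3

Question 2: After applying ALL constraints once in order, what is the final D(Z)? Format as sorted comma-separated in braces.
Answer: {2}

Derivation:
Constraint 1 (Z < Y) on D(Z)={1,2,4,5,6,7} D(Y)={1,2,4}: Z {1,2,4,5,6,7}->{1,2}; Y {1,2,4}->{2,4}
Constraint 2 (X < Z) on D(X)={1,2,3,5,7} D(Z)={1,2}: X {1,2,3,5,7}->{1}; Z {1,2}->{2}
Constraint 3 (X < Y) on D(X)={1} D(Y)={2,4}: no change
Constraint 4 (U < Y) on D(U)={2,4,5,6} D(Y)={2,4}: U {2,4,5,6}->{2}; Y {2,4}->{4}
So after all 4 constraints: D(Z) = {2}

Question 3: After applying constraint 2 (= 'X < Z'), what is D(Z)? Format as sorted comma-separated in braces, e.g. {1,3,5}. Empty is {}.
Constraint 1 (Z < Y) on D(Z)={1,2,4,5,6,7} D(Y)={1,2,4}: Z {1,2,4,5,6,7}->{1,2}; Y {1,2,4}->{2,4}
Constraint 2 (X < Z) on D(X)={1,2,3,5,7} D(Z)={1,2}: X {1,2,3,5,7}->{1}; Z {1,2}->{2}
So after constraint 2: D(Z) = {2}

Answer: {2}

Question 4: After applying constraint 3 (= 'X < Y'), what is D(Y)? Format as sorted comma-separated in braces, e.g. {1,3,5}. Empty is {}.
Answer: {2,4}

Derivation:
Constraint 1 (Z < Y) on D(Z)={1,2,4,5,6,7} D(Y)={1,2,4}: Z {1,2,4,5,6,7}->{1,2}; Y {1,2,4}->{2,4}
Constraint 2 (X < Z) on D(X)={1,2,3,5,7} D(Z)={1,2}: X {1,2,3,5,7}->{1}; Z {1,2}->{2}
Constraint 3 (X < Y) on D(X)={1} D(Y)={2,4}: no change
So after constraint 3: D(Y) = {2,4}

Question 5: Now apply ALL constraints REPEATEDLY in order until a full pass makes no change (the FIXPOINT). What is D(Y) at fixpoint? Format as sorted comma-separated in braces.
Answer: {4}

Derivation:
pass 0 (initial): D(Y)={1,2,4}
pass 1: U {2,4,5,6}->{2}; X {1,2,3,5,7}->{1}; Y {1,2,4}->{4}; Z {1,2,4,5,6,7}->{2}
pass 2: no change
Fixpoint after 2 passes: D(Y) = {4}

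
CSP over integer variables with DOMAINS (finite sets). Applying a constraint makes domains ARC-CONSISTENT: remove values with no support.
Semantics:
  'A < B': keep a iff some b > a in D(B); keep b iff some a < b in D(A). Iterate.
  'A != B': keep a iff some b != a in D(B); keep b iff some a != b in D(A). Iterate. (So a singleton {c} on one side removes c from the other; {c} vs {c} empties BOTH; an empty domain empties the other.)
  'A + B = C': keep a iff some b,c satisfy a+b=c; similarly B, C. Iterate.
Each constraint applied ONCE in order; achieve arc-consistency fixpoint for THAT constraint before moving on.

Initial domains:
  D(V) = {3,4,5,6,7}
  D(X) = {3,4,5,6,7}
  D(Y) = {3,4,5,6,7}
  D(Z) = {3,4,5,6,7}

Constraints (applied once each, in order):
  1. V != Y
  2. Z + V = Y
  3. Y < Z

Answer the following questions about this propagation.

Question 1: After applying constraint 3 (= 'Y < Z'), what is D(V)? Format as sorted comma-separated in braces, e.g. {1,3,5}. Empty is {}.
Answer: {3,4}

Derivation:
Constraint 1 (V != Y) on D(V)={3,4,5,6,7} D(Y)={3,4,5,6,7}: no change
Constraint 2 (Z + V = Y) on D(Z)={3,4,5,6,7} D(V)={3,4,5,6,7} D(Y)={3,4,5,6,7}: Z {3,4,5,6,7}->{3,4}; V {3,4,5,6,7}->{3,4}; Y {3,4,5,6,7}->{6,7}
Constraint 3 (Y < Z) on D(Y)={6,7} D(Z)={3,4}: Y {6,7}->{}; Z {3,4}->{}
So after constraint 3: D(V) = {3,4}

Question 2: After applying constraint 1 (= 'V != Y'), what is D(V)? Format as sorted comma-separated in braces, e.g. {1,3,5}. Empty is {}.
Constraint 1 (V != Y) on D(V)={3,4,5,6,7} D(Y)={3,4,5,6,7}: no change
So after constraint 1: D(V) = {3,4,5,6,7}

Answer: {3,4,5,6,7}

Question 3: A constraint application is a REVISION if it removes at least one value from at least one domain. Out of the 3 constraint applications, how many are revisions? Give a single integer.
Answer: 2

Derivation:
Constraint 1 (V != Y) on D(V)={3,4,5,6,7} D(Y)={3,4,5,6,7}: no change => not a revision
Constraint 2 (Z + V = Y) on D(Z)={3,4,5,6,7} D(V)={3,4,5,6,7} D(Y)={3,4,5,6,7}: Z {3,4,5,6,7}->{3,4}; V {3,4,5,6,7}->{3,4}; Y {3,4,5,6,7}->{6,7} => REVISION
Constraint 3 (Y < Z) on D(Y)={6,7} D(Z)={3,4}: Y {6,7}->{}; Z {3,4}->{} => REVISION
Total revisions = 2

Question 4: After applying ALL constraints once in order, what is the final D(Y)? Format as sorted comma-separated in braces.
Constraint 1 (V != Y) on D(V)={3,4,5,6,7} D(Y)={3,4,5,6,7}: no change
Constraint 2 (Z + V = Y) on D(Z)={3,4,5,6,7} D(V)={3,4,5,6,7} D(Y)={3,4,5,6,7}: Z {3,4,5,6,7}->{3,4}; V {3,4,5,6,7}->{3,4}; Y {3,4,5,6,7}->{6,7}
Constraint 3 (Y < Z) on D(Y)={6,7} D(Z)={3,4}: Y {6,7}->{}; Z {3,4}->{}
So after all 3 constraints: D(Y) = {}

Answer: {}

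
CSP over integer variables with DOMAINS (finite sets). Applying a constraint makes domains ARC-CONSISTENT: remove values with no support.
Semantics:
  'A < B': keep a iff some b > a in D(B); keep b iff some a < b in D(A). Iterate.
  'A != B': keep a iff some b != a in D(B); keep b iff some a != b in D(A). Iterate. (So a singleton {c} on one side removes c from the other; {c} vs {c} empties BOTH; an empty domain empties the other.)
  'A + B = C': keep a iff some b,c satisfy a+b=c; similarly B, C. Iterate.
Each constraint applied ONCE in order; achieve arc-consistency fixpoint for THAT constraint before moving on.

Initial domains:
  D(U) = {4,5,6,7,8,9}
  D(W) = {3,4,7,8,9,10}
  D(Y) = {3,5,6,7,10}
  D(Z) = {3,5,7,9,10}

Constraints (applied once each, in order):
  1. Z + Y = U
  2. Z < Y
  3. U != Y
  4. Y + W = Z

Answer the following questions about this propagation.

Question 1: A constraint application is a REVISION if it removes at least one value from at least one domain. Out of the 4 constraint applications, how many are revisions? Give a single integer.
Answer: 3

Derivation:
Constraint 1 (Z + Y = U) on D(Z)={3,5,7,9,10} D(Y)={3,5,6,7,10} D(U)={4,5,6,7,8,9}: Z {3,5,7,9,10}->{3,5}; Y {3,5,6,7,10}->{3,5,6}; U {4,5,6,7,8,9}->{6,8,9} => REVISION
Constraint 2 (Z < Y) on D(Z)={3,5} D(Y)={3,5,6}: Y {3,5,6}->{5,6} => REVISION
Constraint 3 (U != Y) on D(U)={6,8,9} D(Y)={5,6}: no change => not a revision
Constraint 4 (Y + W = Z) on D(Y)={5,6} D(W)={3,4,7,8,9,10} D(Z)={3,5}: Y {5,6}->{}; W {3,4,7,8,9,10}->{}; Z {3,5}->{} => REVISION
Total revisions = 3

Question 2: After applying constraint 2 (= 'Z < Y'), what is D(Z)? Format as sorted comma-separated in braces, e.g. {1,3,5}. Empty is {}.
Constraint 1 (Z + Y = U) on D(Z)={3,5,7,9,10} D(Y)={3,5,6,7,10} D(U)={4,5,6,7,8,9}: Z {3,5,7,9,10}->{3,5}; Y {3,5,6,7,10}->{3,5,6}; U {4,5,6,7,8,9}->{6,8,9}
Constraint 2 (Z < Y) on D(Z)={3,5} D(Y)={3,5,6}: Y {3,5,6}->{5,6}
So after constraint 2: D(Z) = {3,5}

Answer: {3,5}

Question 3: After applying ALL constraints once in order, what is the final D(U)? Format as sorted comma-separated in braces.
Answer: {6,8,9}

Derivation:
Constraint 1 (Z + Y = U) on D(Z)={3,5,7,9,10} D(Y)={3,5,6,7,10} D(U)={4,5,6,7,8,9}: Z {3,5,7,9,10}->{3,5}; Y {3,5,6,7,10}->{3,5,6}; U {4,5,6,7,8,9}->{6,8,9}
Constraint 2 (Z < Y) on D(Z)={3,5} D(Y)={3,5,6}: Y {3,5,6}->{5,6}
Constraint 3 (U != Y) on D(U)={6,8,9} D(Y)={5,6}: no change
Constraint 4 (Y + W = Z) on D(Y)={5,6} D(W)={3,4,7,8,9,10} D(Z)={3,5}: Y {5,6}->{}; W {3,4,7,8,9,10}->{}; Z {3,5}->{}
So after all 4 constraints: D(U) = {6,8,9}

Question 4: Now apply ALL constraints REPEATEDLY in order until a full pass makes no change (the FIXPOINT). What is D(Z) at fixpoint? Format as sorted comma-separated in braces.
pass 0 (initial): D(Z)={3,5,7,9,10}
pass 1: U {4,5,6,7,8,9}->{6,8,9}; W {3,4,7,8,9,10}->{}; Y {3,5,6,7,10}->{}; Z {3,5,7,9,10}->{}
pass 2: U {6,8,9}->{}
pass 3: no change
Fixpoint after 3 passes: D(Z) = {}

Answer: {}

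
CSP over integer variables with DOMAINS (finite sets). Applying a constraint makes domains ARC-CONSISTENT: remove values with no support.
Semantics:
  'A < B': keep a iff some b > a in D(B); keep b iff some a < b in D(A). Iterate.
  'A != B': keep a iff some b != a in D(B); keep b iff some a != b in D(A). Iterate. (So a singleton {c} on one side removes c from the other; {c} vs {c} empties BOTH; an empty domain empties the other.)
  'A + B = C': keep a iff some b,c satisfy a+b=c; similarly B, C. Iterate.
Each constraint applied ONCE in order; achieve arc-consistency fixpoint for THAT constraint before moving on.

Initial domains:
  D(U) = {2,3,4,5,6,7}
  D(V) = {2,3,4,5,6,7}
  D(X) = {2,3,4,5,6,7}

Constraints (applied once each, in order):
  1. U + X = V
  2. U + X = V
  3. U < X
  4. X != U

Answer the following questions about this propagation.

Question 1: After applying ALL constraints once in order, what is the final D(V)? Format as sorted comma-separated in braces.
Constraint 1 (U + X = V) on D(U)={2,3,4,5,6,7} D(X)={2,3,4,5,6,7} D(V)={2,3,4,5,6,7}: U {2,3,4,5,6,7}->{2,3,4,5}; X {2,3,4,5,6,7}->{2,3,4,5}; V {2,3,4,5,6,7}->{4,5,6,7}
Constraint 2 (U + X = V) on D(U)={2,3,4,5} D(X)={2,3,4,5} D(V)={4,5,6,7}: no change
Constraint 3 (U < X) on D(U)={2,3,4,5} D(X)={2,3,4,5}: U {2,3,4,5}->{2,3,4}; X {2,3,4,5}->{3,4,5}
Constraint 4 (X != U) on D(X)={3,4,5} D(U)={2,3,4}: no change
So after all 4 constraints: D(V) = {4,5,6,7}

Answer: {4,5,6,7}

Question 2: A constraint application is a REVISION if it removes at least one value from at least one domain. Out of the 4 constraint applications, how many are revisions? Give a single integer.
Constraint 1 (U + X = V) on D(U)={2,3,4,5,6,7} D(X)={2,3,4,5,6,7} D(V)={2,3,4,5,6,7}: U {2,3,4,5,6,7}->{2,3,4,5}; X {2,3,4,5,6,7}->{2,3,4,5}; V {2,3,4,5,6,7}->{4,5,6,7} => REVISION
Constraint 2 (U + X = V) on D(U)={2,3,4,5} D(X)={2,3,4,5} D(V)={4,5,6,7}: no change => not a revision
Constraint 3 (U < X) on D(U)={2,3,4,5} D(X)={2,3,4,5}: U {2,3,4,5}->{2,3,4}; X {2,3,4,5}->{3,4,5} => REVISION
Constraint 4 (X != U) on D(X)={3,4,5} D(U)={2,3,4}: no change => not a revision
Total revisions = 2

Answer: 2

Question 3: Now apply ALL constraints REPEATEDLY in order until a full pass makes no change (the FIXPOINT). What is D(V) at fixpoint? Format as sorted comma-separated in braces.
pass 0 (initial): D(V)={2,3,4,5,6,7}
pass 1: U {2,3,4,5,6,7}->{2,3,4}; V {2,3,4,5,6,7}->{4,5,6,7}; X {2,3,4,5,6,7}->{3,4,5}
pass 2: V {4,5,6,7}->{5,6,7}
pass 3: no change
Fixpoint after 3 passes: D(V) = {5,6,7}

Answer: {5,6,7}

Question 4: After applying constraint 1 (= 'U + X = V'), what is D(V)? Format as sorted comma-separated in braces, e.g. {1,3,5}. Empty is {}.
Answer: {4,5,6,7}

Derivation:
Constraint 1 (U + X = V) on D(U)={2,3,4,5,6,7} D(X)={2,3,4,5,6,7} D(V)={2,3,4,5,6,7}: U {2,3,4,5,6,7}->{2,3,4,5}; X {2,3,4,5,6,7}->{2,3,4,5}; V {2,3,4,5,6,7}->{4,5,6,7}
So after constraint 1: D(V) = {4,5,6,7}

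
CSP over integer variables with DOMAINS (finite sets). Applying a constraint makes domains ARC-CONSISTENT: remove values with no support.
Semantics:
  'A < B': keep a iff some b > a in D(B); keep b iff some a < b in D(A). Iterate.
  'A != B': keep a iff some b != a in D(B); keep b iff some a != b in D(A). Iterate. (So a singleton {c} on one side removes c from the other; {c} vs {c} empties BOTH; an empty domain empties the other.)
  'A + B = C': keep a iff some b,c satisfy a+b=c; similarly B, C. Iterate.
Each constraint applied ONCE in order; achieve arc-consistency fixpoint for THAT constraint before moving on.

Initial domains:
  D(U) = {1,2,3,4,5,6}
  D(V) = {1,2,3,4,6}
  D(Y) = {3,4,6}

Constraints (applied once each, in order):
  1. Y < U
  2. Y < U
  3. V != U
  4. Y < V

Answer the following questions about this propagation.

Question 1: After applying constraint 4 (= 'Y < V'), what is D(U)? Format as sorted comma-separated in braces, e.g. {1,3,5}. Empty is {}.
Constraint 1 (Y < U) on D(Y)={3,4,6} D(U)={1,2,3,4,5,6}: Y {3,4,6}->{3,4}; U {1,2,3,4,5,6}->{4,5,6}
Constraint 2 (Y < U) on D(Y)={3,4} D(U)={4,5,6}: no change
Constraint 3 (V != U) on D(V)={1,2,3,4,6} D(U)={4,5,6}: no change
Constraint 4 (Y < V) on D(Y)={3,4} D(V)={1,2,3,4,6}: V {1,2,3,4,6}->{4,6}
So after constraint 4: D(U) = {4,5,6}

Answer: {4,5,6}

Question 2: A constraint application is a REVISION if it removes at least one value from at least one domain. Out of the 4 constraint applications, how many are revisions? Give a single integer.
Answer: 2

Derivation:
Constraint 1 (Y < U) on D(Y)={3,4,6} D(U)={1,2,3,4,5,6}: Y {3,4,6}->{3,4}; U {1,2,3,4,5,6}->{4,5,6} => REVISION
Constraint 2 (Y < U) on D(Y)={3,4} D(U)={4,5,6}: no change => not a revision
Constraint 3 (V != U) on D(V)={1,2,3,4,6} D(U)={4,5,6}: no change => not a revision
Constraint 4 (Y < V) on D(Y)={3,4} D(V)={1,2,3,4,6}: V {1,2,3,4,6}->{4,6} => REVISION
Total revisions = 2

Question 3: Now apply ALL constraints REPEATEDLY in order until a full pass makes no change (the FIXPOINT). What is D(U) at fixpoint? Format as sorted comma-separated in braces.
pass 0 (initial): D(U)={1,2,3,4,5,6}
pass 1: U {1,2,3,4,5,6}->{4,5,6}; V {1,2,3,4,6}->{4,6}; Y {3,4,6}->{3,4}
pass 2: no change
Fixpoint after 2 passes: D(U) = {4,5,6}

Answer: {4,5,6}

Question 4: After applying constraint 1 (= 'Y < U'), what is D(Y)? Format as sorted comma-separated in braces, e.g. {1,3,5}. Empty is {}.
Constraint 1 (Y < U) on D(Y)={3,4,6} D(U)={1,2,3,4,5,6}: Y {3,4,6}->{3,4}; U {1,2,3,4,5,6}->{4,5,6}
So after constraint 1: D(Y) = {3,4}

Answer: {3,4}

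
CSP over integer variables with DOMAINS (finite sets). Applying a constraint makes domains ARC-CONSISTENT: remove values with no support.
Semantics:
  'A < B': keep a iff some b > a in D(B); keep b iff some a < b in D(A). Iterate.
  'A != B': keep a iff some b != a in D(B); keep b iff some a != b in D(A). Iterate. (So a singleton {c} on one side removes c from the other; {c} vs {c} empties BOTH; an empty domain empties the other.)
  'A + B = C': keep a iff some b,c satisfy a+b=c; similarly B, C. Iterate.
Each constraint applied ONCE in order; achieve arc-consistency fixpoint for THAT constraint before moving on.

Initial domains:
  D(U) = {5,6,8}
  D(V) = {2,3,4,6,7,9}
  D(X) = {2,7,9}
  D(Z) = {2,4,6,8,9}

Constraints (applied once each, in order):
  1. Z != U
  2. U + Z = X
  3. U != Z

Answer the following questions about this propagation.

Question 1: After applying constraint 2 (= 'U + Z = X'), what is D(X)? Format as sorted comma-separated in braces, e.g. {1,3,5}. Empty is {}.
Constraint 1 (Z != U) on D(Z)={2,4,6,8,9} D(U)={5,6,8}: no change
Constraint 2 (U + Z = X) on D(U)={5,6,8} D(Z)={2,4,6,8,9} D(X)={2,7,9}: U {5,6,8}->{5}; Z {2,4,6,8,9}->{2,4}; X {2,7,9}->{7,9}
So after constraint 2: D(X) = {7,9}

Answer: {7,9}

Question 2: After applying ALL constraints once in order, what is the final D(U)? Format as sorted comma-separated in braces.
Constraint 1 (Z != U) on D(Z)={2,4,6,8,9} D(U)={5,6,8}: no change
Constraint 2 (U + Z = X) on D(U)={5,6,8} D(Z)={2,4,6,8,9} D(X)={2,7,9}: U {5,6,8}->{5}; Z {2,4,6,8,9}->{2,4}; X {2,7,9}->{7,9}
Constraint 3 (U != Z) on D(U)={5} D(Z)={2,4}: no change
So after all 3 constraints: D(U) = {5}

Answer: {5}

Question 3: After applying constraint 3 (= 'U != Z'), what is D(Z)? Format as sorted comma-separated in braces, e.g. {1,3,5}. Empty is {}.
Constraint 1 (Z != U) on D(Z)={2,4,6,8,9} D(U)={5,6,8}: no change
Constraint 2 (U + Z = X) on D(U)={5,6,8} D(Z)={2,4,6,8,9} D(X)={2,7,9}: U {5,6,8}->{5}; Z {2,4,6,8,9}->{2,4}; X {2,7,9}->{7,9}
Constraint 3 (U != Z) on D(U)={5} D(Z)={2,4}: no change
So after constraint 3: D(Z) = {2,4}

Answer: {2,4}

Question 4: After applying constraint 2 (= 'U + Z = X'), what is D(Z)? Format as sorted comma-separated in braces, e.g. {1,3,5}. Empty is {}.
Answer: {2,4}

Derivation:
Constraint 1 (Z != U) on D(Z)={2,4,6,8,9} D(U)={5,6,8}: no change
Constraint 2 (U + Z = X) on D(U)={5,6,8} D(Z)={2,4,6,8,9} D(X)={2,7,9}: U {5,6,8}->{5}; Z {2,4,6,8,9}->{2,4}; X {2,7,9}->{7,9}
So after constraint 2: D(Z) = {2,4}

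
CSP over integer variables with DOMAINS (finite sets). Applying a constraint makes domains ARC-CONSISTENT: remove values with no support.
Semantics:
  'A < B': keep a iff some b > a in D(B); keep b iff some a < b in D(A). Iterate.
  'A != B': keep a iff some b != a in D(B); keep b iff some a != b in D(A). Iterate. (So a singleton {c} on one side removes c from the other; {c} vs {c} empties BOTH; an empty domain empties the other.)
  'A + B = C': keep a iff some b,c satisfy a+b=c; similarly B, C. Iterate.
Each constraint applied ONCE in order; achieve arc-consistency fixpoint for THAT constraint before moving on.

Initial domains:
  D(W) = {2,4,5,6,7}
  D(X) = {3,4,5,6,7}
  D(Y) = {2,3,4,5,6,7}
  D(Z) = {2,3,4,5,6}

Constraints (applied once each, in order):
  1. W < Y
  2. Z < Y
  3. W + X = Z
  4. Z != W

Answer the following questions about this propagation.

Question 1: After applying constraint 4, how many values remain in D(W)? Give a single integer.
Answer: 1

Derivation:
Constraint 1 (W < Y) on D(W)={2,4,5,6,7} D(Y)={2,3,4,5,6,7}: W {2,4,5,6,7}->{2,4,5,6}; Y {2,3,4,5,6,7}->{3,4,5,6,7}
Constraint 2 (Z < Y) on D(Z)={2,3,4,5,6} D(Y)={3,4,5,6,7}: no change
Constraint 3 (W + X = Z) on D(W)={2,4,5,6} D(X)={3,4,5,6,7} D(Z)={2,3,4,5,6}: W {2,4,5,6}->{2}; X {3,4,5,6,7}->{3,4}; Z {2,3,4,5,6}->{5,6}
Constraint 4 (Z != W) on D(Z)={5,6} D(W)={2}: no change
So after constraint 4: D(W)={2}, size = 1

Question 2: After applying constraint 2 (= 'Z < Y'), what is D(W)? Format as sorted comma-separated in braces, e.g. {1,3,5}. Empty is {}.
Answer: {2,4,5,6}

Derivation:
Constraint 1 (W < Y) on D(W)={2,4,5,6,7} D(Y)={2,3,4,5,6,7}: W {2,4,5,6,7}->{2,4,5,6}; Y {2,3,4,5,6,7}->{3,4,5,6,7}
Constraint 2 (Z < Y) on D(Z)={2,3,4,5,6} D(Y)={3,4,5,6,7}: no change
So after constraint 2: D(W) = {2,4,5,6}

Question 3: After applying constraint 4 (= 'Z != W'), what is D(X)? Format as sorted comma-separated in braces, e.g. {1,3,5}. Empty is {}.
Constraint 1 (W < Y) on D(W)={2,4,5,6,7} D(Y)={2,3,4,5,6,7}: W {2,4,5,6,7}->{2,4,5,6}; Y {2,3,4,5,6,7}->{3,4,5,6,7}
Constraint 2 (Z < Y) on D(Z)={2,3,4,5,6} D(Y)={3,4,5,6,7}: no change
Constraint 3 (W + X = Z) on D(W)={2,4,5,6} D(X)={3,4,5,6,7} D(Z)={2,3,4,5,6}: W {2,4,5,6}->{2}; X {3,4,5,6,7}->{3,4}; Z {2,3,4,5,6}->{5,6}
Constraint 4 (Z != W) on D(Z)={5,6} D(W)={2}: no change
So after constraint 4: D(X) = {3,4}

Answer: {3,4}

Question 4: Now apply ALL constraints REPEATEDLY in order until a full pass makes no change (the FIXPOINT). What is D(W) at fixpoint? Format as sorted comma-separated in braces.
pass 0 (initial): D(W)={2,4,5,6,7}
pass 1: W {2,4,5,6,7}->{2}; X {3,4,5,6,7}->{3,4}; Y {2,3,4,5,6,7}->{3,4,5,6,7}; Z {2,3,4,5,6}->{5,6}
pass 2: Y {3,4,5,6,7}->{6,7}
pass 3: no change
Fixpoint after 3 passes: D(W) = {2}

Answer: {2}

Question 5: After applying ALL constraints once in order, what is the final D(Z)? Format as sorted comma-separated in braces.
Constraint 1 (W < Y) on D(W)={2,4,5,6,7} D(Y)={2,3,4,5,6,7}: W {2,4,5,6,7}->{2,4,5,6}; Y {2,3,4,5,6,7}->{3,4,5,6,7}
Constraint 2 (Z < Y) on D(Z)={2,3,4,5,6} D(Y)={3,4,5,6,7}: no change
Constraint 3 (W + X = Z) on D(W)={2,4,5,6} D(X)={3,4,5,6,7} D(Z)={2,3,4,5,6}: W {2,4,5,6}->{2}; X {3,4,5,6,7}->{3,4}; Z {2,3,4,5,6}->{5,6}
Constraint 4 (Z != W) on D(Z)={5,6} D(W)={2}: no change
So after all 4 constraints: D(Z) = {5,6}

Answer: {5,6}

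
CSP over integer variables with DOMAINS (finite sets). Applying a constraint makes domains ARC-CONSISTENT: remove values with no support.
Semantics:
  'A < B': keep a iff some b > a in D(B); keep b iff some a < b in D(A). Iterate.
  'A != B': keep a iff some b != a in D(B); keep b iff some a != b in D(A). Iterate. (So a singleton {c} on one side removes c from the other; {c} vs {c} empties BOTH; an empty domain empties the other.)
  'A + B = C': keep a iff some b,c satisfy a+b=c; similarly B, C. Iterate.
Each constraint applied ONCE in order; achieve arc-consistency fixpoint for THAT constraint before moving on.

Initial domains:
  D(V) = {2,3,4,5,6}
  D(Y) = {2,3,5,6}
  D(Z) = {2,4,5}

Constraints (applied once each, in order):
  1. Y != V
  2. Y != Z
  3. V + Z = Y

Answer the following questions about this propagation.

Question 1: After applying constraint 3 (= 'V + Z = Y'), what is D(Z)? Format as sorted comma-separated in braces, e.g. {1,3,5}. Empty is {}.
Constraint 1 (Y != V) on D(Y)={2,3,5,6} D(V)={2,3,4,5,6}: no change
Constraint 2 (Y != Z) on D(Y)={2,3,5,6} D(Z)={2,4,5}: no change
Constraint 3 (V + Z = Y) on D(V)={2,3,4,5,6} D(Z)={2,4,5} D(Y)={2,3,5,6}: V {2,3,4,5,6}->{2,3,4}; Z {2,4,5}->{2,4}; Y {2,3,5,6}->{5,6}
So after constraint 3: D(Z) = {2,4}

Answer: {2,4}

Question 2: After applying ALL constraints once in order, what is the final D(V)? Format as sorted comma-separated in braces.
Constraint 1 (Y != V) on D(Y)={2,3,5,6} D(V)={2,3,4,5,6}: no change
Constraint 2 (Y != Z) on D(Y)={2,3,5,6} D(Z)={2,4,5}: no change
Constraint 3 (V + Z = Y) on D(V)={2,3,4,5,6} D(Z)={2,4,5} D(Y)={2,3,5,6}: V {2,3,4,5,6}->{2,3,4}; Z {2,4,5}->{2,4}; Y {2,3,5,6}->{5,6}
So after all 3 constraints: D(V) = {2,3,4}

Answer: {2,3,4}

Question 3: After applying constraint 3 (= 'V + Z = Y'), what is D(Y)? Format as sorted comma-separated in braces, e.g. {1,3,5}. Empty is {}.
Constraint 1 (Y != V) on D(Y)={2,3,5,6} D(V)={2,3,4,5,6}: no change
Constraint 2 (Y != Z) on D(Y)={2,3,5,6} D(Z)={2,4,5}: no change
Constraint 3 (V + Z = Y) on D(V)={2,3,4,5,6} D(Z)={2,4,5} D(Y)={2,3,5,6}: V {2,3,4,5,6}->{2,3,4}; Z {2,4,5}->{2,4}; Y {2,3,5,6}->{5,6}
So after constraint 3: D(Y) = {5,6}

Answer: {5,6}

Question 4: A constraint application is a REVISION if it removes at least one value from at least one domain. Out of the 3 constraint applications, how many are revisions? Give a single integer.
Answer: 1

Derivation:
Constraint 1 (Y != V) on D(Y)={2,3,5,6} D(V)={2,3,4,5,6}: no change => not a revision
Constraint 2 (Y != Z) on D(Y)={2,3,5,6} D(Z)={2,4,5}: no change => not a revision
Constraint 3 (V + Z = Y) on D(V)={2,3,4,5,6} D(Z)={2,4,5} D(Y)={2,3,5,6}: V {2,3,4,5,6}->{2,3,4}; Z {2,4,5}->{2,4}; Y {2,3,5,6}->{5,6} => REVISION
Total revisions = 1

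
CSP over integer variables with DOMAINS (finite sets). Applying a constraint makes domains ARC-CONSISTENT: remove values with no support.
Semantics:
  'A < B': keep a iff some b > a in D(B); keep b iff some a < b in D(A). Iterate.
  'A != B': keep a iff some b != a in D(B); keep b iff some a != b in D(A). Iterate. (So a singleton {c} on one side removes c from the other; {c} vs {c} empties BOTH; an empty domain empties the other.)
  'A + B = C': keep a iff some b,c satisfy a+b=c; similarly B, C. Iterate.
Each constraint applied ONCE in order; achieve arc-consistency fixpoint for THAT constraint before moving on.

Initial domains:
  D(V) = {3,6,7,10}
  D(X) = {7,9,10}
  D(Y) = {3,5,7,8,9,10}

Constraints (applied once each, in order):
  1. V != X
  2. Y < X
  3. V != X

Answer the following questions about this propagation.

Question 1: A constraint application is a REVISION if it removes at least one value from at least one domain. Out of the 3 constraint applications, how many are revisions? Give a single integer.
Constraint 1 (V != X) on D(V)={3,6,7,10} D(X)={7,9,10}: no change => not a revision
Constraint 2 (Y < X) on D(Y)={3,5,7,8,9,10} D(X)={7,9,10}: Y {3,5,7,8,9,10}->{3,5,7,8,9} => REVISION
Constraint 3 (V != X) on D(V)={3,6,7,10} D(X)={7,9,10}: no change => not a revision
Total revisions = 1

Answer: 1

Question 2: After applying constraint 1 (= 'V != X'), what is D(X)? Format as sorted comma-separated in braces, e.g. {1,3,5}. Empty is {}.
Answer: {7,9,10}

Derivation:
Constraint 1 (V != X) on D(V)={3,6,7,10} D(X)={7,9,10}: no change
So after constraint 1: D(X) = {7,9,10}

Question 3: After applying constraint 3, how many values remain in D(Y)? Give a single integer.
Answer: 5

Derivation:
Constraint 1 (V != X) on D(V)={3,6,7,10} D(X)={7,9,10}: no change
Constraint 2 (Y < X) on D(Y)={3,5,7,8,9,10} D(X)={7,9,10}: Y {3,5,7,8,9,10}->{3,5,7,8,9}
Constraint 3 (V != X) on D(V)={3,6,7,10} D(X)={7,9,10}: no change
So after constraint 3: D(Y)={3,5,7,8,9}, size = 5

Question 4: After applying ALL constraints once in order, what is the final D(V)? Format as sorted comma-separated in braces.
Constraint 1 (V != X) on D(V)={3,6,7,10} D(X)={7,9,10}: no change
Constraint 2 (Y < X) on D(Y)={3,5,7,8,9,10} D(X)={7,9,10}: Y {3,5,7,8,9,10}->{3,5,7,8,9}
Constraint 3 (V != X) on D(V)={3,6,7,10} D(X)={7,9,10}: no change
So after all 3 constraints: D(V) = {3,6,7,10}

Answer: {3,6,7,10}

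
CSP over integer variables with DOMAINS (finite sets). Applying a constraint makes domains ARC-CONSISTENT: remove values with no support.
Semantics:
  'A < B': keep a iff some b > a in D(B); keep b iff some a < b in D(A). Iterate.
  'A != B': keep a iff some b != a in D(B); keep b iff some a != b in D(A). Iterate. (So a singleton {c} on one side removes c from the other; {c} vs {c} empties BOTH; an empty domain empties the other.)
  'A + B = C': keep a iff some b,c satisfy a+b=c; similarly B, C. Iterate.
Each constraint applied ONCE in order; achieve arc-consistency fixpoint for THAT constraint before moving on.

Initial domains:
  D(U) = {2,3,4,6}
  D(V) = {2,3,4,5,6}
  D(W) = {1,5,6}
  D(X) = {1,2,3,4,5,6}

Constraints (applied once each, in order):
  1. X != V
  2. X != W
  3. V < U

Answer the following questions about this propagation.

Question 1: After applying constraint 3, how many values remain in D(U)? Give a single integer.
Constraint 1 (X != V) on D(X)={1,2,3,4,5,6} D(V)={2,3,4,5,6}: no change
Constraint 2 (X != W) on D(X)={1,2,3,4,5,6} D(W)={1,5,6}: no change
Constraint 3 (V < U) on D(V)={2,3,4,5,6} D(U)={2,3,4,6}: V {2,3,4,5,6}->{2,3,4,5}; U {2,3,4,6}->{3,4,6}
So after constraint 3: D(U)={3,4,6}, size = 3

Answer: 3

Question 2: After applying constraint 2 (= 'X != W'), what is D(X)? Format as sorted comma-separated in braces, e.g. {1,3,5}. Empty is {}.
Constraint 1 (X != V) on D(X)={1,2,3,4,5,6} D(V)={2,3,4,5,6}: no change
Constraint 2 (X != W) on D(X)={1,2,3,4,5,6} D(W)={1,5,6}: no change
So after constraint 2: D(X) = {1,2,3,4,5,6}

Answer: {1,2,3,4,5,6}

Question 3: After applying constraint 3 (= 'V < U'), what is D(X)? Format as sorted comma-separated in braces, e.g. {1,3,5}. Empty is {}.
Answer: {1,2,3,4,5,6}

Derivation:
Constraint 1 (X != V) on D(X)={1,2,3,4,5,6} D(V)={2,3,4,5,6}: no change
Constraint 2 (X != W) on D(X)={1,2,3,4,5,6} D(W)={1,5,6}: no change
Constraint 3 (V < U) on D(V)={2,3,4,5,6} D(U)={2,3,4,6}: V {2,3,4,5,6}->{2,3,4,5}; U {2,3,4,6}->{3,4,6}
So after constraint 3: D(X) = {1,2,3,4,5,6}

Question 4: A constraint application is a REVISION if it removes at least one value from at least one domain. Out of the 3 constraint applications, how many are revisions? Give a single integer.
Answer: 1

Derivation:
Constraint 1 (X != V) on D(X)={1,2,3,4,5,6} D(V)={2,3,4,5,6}: no change => not a revision
Constraint 2 (X != W) on D(X)={1,2,3,4,5,6} D(W)={1,5,6}: no change => not a revision
Constraint 3 (V < U) on D(V)={2,3,4,5,6} D(U)={2,3,4,6}: V {2,3,4,5,6}->{2,3,4,5}; U {2,3,4,6}->{3,4,6} => REVISION
Total revisions = 1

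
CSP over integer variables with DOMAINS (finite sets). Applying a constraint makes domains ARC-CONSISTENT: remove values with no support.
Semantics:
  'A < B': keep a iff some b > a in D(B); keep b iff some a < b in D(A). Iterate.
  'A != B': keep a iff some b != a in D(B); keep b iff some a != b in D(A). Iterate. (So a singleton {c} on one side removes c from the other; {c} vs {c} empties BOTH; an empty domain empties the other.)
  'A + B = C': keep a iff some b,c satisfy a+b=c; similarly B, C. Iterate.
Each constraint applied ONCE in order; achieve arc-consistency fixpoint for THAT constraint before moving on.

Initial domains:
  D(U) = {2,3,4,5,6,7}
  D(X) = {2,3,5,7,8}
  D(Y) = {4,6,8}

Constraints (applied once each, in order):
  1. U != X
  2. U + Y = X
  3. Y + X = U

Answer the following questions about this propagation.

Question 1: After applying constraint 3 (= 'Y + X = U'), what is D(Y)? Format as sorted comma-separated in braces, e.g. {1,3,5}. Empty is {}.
Constraint 1 (U != X) on D(U)={2,3,4,5,6,7} D(X)={2,3,5,7,8}: no change
Constraint 2 (U + Y = X) on D(U)={2,3,4,5,6,7} D(Y)={4,6,8} D(X)={2,3,5,7,8}: U {2,3,4,5,6,7}->{2,3,4}; Y {4,6,8}->{4,6}; X {2,3,5,7,8}->{7,8}
Constraint 3 (Y + X = U) on D(Y)={4,6} D(X)={7,8} D(U)={2,3,4}: Y {4,6}->{}; X {7,8}->{}; U {2,3,4}->{}
So after constraint 3: D(Y) = {}

Answer: {}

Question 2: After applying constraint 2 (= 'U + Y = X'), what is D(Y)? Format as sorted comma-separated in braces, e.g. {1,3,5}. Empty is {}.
Answer: {4,6}

Derivation:
Constraint 1 (U != X) on D(U)={2,3,4,5,6,7} D(X)={2,3,5,7,8}: no change
Constraint 2 (U + Y = X) on D(U)={2,3,4,5,6,7} D(Y)={4,6,8} D(X)={2,3,5,7,8}: U {2,3,4,5,6,7}->{2,3,4}; Y {4,6,8}->{4,6}; X {2,3,5,7,8}->{7,8}
So after constraint 2: D(Y) = {4,6}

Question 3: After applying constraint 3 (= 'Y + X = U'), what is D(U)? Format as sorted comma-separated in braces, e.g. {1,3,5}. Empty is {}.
Constraint 1 (U != X) on D(U)={2,3,4,5,6,7} D(X)={2,3,5,7,8}: no change
Constraint 2 (U + Y = X) on D(U)={2,3,4,5,6,7} D(Y)={4,6,8} D(X)={2,3,5,7,8}: U {2,3,4,5,6,7}->{2,3,4}; Y {4,6,8}->{4,6}; X {2,3,5,7,8}->{7,8}
Constraint 3 (Y + X = U) on D(Y)={4,6} D(X)={7,8} D(U)={2,3,4}: Y {4,6}->{}; X {7,8}->{}; U {2,3,4}->{}
So after constraint 3: D(U) = {}

Answer: {}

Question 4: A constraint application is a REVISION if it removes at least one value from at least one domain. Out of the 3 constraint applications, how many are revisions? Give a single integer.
Constraint 1 (U != X) on D(U)={2,3,4,5,6,7} D(X)={2,3,5,7,8}: no change => not a revision
Constraint 2 (U + Y = X) on D(U)={2,3,4,5,6,7} D(Y)={4,6,8} D(X)={2,3,5,7,8}: U {2,3,4,5,6,7}->{2,3,4}; Y {4,6,8}->{4,6}; X {2,3,5,7,8}->{7,8} => REVISION
Constraint 3 (Y + X = U) on D(Y)={4,6} D(X)={7,8} D(U)={2,3,4}: Y {4,6}->{}; X {7,8}->{}; U {2,3,4}->{} => REVISION
Total revisions = 2

Answer: 2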